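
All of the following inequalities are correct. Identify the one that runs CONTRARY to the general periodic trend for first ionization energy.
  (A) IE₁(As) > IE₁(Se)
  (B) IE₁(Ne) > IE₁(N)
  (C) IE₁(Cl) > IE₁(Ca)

(A)

The general trend: first ionization energy increases across a period and decreases down a group.
(A) As (period 4, group 15) vs Se (period 4, group 16): the stated order contradicts the simple trend.
(B) Ne (period 2, group 18) vs N (period 2, group 15): the stated order agrees with the simple trend.
(C) Cl (period 3, group 17) vs Ca (period 4, group 2): the stated order agrees with the simple trend.
The exception is (A): Se (4p⁴) ionizes more easily than half-filled As (4p³).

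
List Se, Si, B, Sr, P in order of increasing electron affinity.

Sr, B, P, Si, Se

Adding an electron releases more energy for atoms nearer the top right (short of the noble gases).
Neither a single period nor a single group — weigh both effects.
B > Sr: relative to Sr, both the across-period and down-group shifts push B's electron affinity up.
P > B: period and group pull opposite ways; the across-period shift dominates (72 vs 27 kJ/mol).
Si > P: this pair runs against the simple trend — see the exception note.
Se > Si: the two effects oppose for this pair; the across-period effect wins (195 vs 134 kJ/mol).
Note the exception: Si has a higher electron affinity than P, contrary to the simple trend — adding an electron to P's half-filled 3p³ is unfavourable, so Si (3p²) has the more exothermic EA.
Approximate values (kJ/mol): B 27, Si 134, P 72, Se 195, Sr 5.
So from lowest to highest: Sr < B < P < Si < Se.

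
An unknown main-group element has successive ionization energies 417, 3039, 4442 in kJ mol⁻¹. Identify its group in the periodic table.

Look for the largest jump between consecutive ionization energies: IE2/IE1 ≈ 7.3, far larger than any earlier ratio.
That jump marks the point where a core electron is being removed. So the atom has 1 valence electron.
A main-group element with 1 valence electron is in group 1.

Group 1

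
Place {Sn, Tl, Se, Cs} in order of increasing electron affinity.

Tl < Cs < Sn < Se

Se is in period 4, group 16; Sn is in period 5, group 14; Cs is in period 6, group 1; Tl is in period 6, group 13.
Electron affinity generally becomes more exothermic across a period toward the halogens and less exothermic down a group.
These span different periods and groups, so the two trends combine.
Cs > Tl: this pair runs against the simple trend — see the exception note.
Sn > Cs: both effects reinforce here, so Sn is clearly the higher of the two.
Se > Sn: relative to Sn, both the across-period and down-group shifts push Se's electron affinity up.
Note the exception: Cs has a higher electron affinity than Tl, contrary to the simple trend — Tl's ns²np¹ configuration gives only a small electron affinity — the sparsely filled np subshell binds an added electron weakly.
For reference (kJ/mol): Se 195, Sn 107, Cs 46, Tl 19.
So from lowest to highest: Tl < Cs < Sn < Se.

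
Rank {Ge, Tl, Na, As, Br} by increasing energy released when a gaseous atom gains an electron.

Atoms with high Z_eff and room in the valence shell (especially the halogens) have the most exothermic electron affinities.
These span different periods and groups, so the two trends combine.
Na > Tl: period and group pull opposite ways; the down-group shift dominates (53 vs 19 kJ/mol).
As > Na: period and group pull opposite ways; the across-period shift dominates (78 vs 53 kJ/mol).
Ge > As: this pair runs against the simple trend — see the exception note.
Br > Ge: Br lies to the right of Ge in period 4, so the across-period effect alone puts Br higher.
Note the exception: Ge has a higher electron affinity than As, contrary to the simple trend — adding an electron to As's half-filled 4p³ is unfavourable, so Ge (4p²) has the more exothermic EA.
Approximate values (kJ/mol): Na 53, Ge 119, As 78, Br 325, Tl 19.
So from lowest to highest: Tl < Na < As < Ge < Br.

Tl < Na < As < Ge < Br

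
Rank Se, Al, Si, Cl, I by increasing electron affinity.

Al, Si, Se, I, Cl

Al is in period 3, group 13; Si is in period 3, group 14; Cl is in period 3, group 17; Se is in period 4, group 16; I is in period 5, group 17.
Adding an electron releases more energy for atoms nearer the top right (short of the noble gases).
These span different periods and groups, so the two trends combine.
Si > Al: both are in period 3; the period trend gives Si the larger value.
Se > Si: the two effects oppose for this pair; the across-period effect wins (195 vs 134 kJ/mol).
I > Se: the two effects oppose for this pair; the across-period effect wins (295 vs 195 kJ/mol).
Cl > I: they share group 17; the group trend gives Cl the larger value.
For reference (kJ/mol): Al 42, Si 134, Cl 349, Se 195, I 295.
So from lowest to highest: Al < Si < Se < I < Cl.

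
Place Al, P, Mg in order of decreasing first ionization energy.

P > Mg > Al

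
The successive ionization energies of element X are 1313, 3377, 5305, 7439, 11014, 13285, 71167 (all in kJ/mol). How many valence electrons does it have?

6

Look for the largest jump between consecutive ionization energies: IE7/IE6 ≈ 5.4, far larger than any earlier ratio.
That jump marks the point where a core electron is being removed. So the atom has 6 valence electrons.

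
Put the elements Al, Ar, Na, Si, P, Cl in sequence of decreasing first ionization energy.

Na is in period 3, group 1; Al is in period 3, group 13; Si is in period 3, group 14; P is in period 3, group 15; Cl is in period 3, group 17; Ar is in period 3, group 18.
Across a period the outer electron is held more tightly (higher IE₁); down a group it sits in a higher shell, more shielded, and comes off more easily.
All lie in period 3, so first ionization energy increases left to right.
So from highest to lowest: Ar > Cl > P > Si > Al > Na.

Ar > Cl > P > Si > Al > Na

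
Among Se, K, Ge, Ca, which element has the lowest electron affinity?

K is in period 4, group 1; Ca is in period 4, group 2; Ge is in period 4, group 14; Se is in period 4, group 16.
EA tends to increase across a period and decrease down a group, though the pattern is less regular than for IE or radius.
All lie in period 4; the across-period trend (electron affinity increases left to right) applies, with the exception below.
Note the exception: K has a higher electron affinity than Ca, contrary to the simple trend — adding an electron to Ca (ns²) has to open a new, higher-energy np subshell, which is unfavourable.
Tabulated electron affinity (kJ/mol): K 48, Ca 2, Ge 119, Se 195.
The lowest electron affinity among these belongs to Ca.

Ca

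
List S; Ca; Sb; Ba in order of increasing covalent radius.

S, Sb, Ca, Ba

S is in period 3, group 16; Ca is in period 4, group 2; Sb is in period 5, group 15; Ba is in period 6, group 2.
Moving right in a period, electrons are added to the same shell under a stronger nuclear pull, so atoms get smaller; moving down, a new shell is opened and atoms get larger.
These span different periods and groups, so the two trends combine.
Sb > S: relative to S, both the across-period and down-group shifts push Sb's atomic radius up.
Ca > Sb: period and group pull opposite ways; the across-period shift dominates (171 vs 140 pm).
Ba > Ca: Ba sits below Ca in group 2, so the down-group effect alone puts Ba larger.
For reference (pm): S 103, Ca 171, Sb 140, Ba 196.
So from smallest to largest: S < Sb < Ca < Ba.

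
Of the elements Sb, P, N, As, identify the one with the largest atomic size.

Sb

N is in period 2, group 15; P is in period 3, group 15; As is in period 4, group 15; Sb is in period 5, group 15.
Moving right in a period, electrons are added to the same shell under a stronger nuclear pull, so atoms get smaller; moving down, a new shell is opened and atoms get larger.
All are in group 15, so atomic radius increases down the group.
The largest atomic size among these belongs to Sb.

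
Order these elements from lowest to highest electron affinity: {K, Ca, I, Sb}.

K is in period 4, group 1; Ca is in period 4, group 2; Sb is in period 5, group 15; I is in period 5, group 17.
Adding an electron releases more energy for atoms nearer the top right (short of the noble gases).
Here both period and group differ, so the two effects have to be weighed against each other.
K > Ca: this pair runs against the simple trend — see the exception note.
Sb > K: period and group pull opposite ways; the across-period shift dominates (103 vs 48 kJ/mol).
I > Sb: both are in period 5; the period trend gives I the larger value.
Note the exception: K has a higher electron affinity than Ca, contrary to the simple trend — adding an electron to Ca (ns²) has to open a new, higher-energy np subshell, which is unfavourable.
For reference (kJ/mol): K 48, Ca 2, Sb 103, I 295.
So from lowest to highest: Ca < K < Sb < I.

Ca < K < Sb < I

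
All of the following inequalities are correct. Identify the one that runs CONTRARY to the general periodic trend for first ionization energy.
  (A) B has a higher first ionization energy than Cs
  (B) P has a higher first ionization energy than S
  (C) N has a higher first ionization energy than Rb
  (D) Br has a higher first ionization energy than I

(B)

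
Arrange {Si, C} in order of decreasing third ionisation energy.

After 2 electrons have been removed, what remains? Si²⁺ still has 2 valence electrons; C²⁺ still has 2 valence electrons.
All are still removing valence electrons, so compare the +2 ions as you would atoms: IE_3 generally rises across a period (higher Z_eff) and falls down a group (larger shell), subject to the usual subshell exceptions.
Valence configurations: Si²⁺ [Ne]3s², C²⁺ [He]2s².
The numbers (kJ/mol): Si 3232, C 4620.
Overall IE_3 order: Si < C.

C > Si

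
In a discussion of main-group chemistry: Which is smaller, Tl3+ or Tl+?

Tl3+

Both ions have Z = 81 protons, but Tl3+ has lost more electrons, so its remaining electrons feel a larger effective nuclear charge per electron and are pulled in more tightly.
Higher positive charge → smaller ion, so Tl+ > Tl3+.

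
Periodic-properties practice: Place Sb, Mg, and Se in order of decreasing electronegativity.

Smaller atoms with higher effective nuclear charge are more electronegative.
These span different periods and groups, so the two trends combine.
Sb > Mg: period and group pull opposite ways; the across-period shift dominates (2.05 vs 1.31).
Se > Sb: both effects reinforce here, so Se is clearly the higher of the two.
Tabulated electronegativity (Pauling): Mg 1.31, Se 2.55, Sb 2.05.
So from highest to lowest: Se > Sb > Mg.

Se > Sb > Mg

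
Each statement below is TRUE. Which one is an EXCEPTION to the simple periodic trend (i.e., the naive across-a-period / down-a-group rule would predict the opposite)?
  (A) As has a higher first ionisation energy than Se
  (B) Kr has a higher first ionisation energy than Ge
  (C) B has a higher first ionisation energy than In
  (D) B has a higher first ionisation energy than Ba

(A)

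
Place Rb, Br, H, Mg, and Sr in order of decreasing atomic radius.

Rb > Sr > Mg > Br > H

H is in period 1, group 1; Mg is in period 3, group 2; Br is in period 4, group 17; Rb is in period 5, group 1; Sr is in period 5, group 2.
Across a period the added protons contract the valence shell; down a group each new principal shell makes the atom larger.
These span different periods and groups, so the two trends combine.
Br > H: period and group pull opposite ways; the down-group shift dominates (114 vs 32 pm).
Mg > Br: the two effects oppose for this pair; the across-period effect wins (139 vs 114 pm).
Sr > Mg: Sr sits below Mg in group 2, so the down-group effect alone puts Sr larger.
Rb > Sr: both are in period 5; the period trend gives Rb the larger value.
Approximate values (pm): H 32, Mg 139, Br 114, Rb 210, Sr 185.
So from largest to smallest: Rb > Sr > Mg > Br > H.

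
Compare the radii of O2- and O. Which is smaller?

Forming O2- adds 2 electrons to O. More electron–electron repulsion in the same shell, with unchanged nuclear charge, lets the cloud expand.
An anion is larger than its parent atom: O2- > O.

O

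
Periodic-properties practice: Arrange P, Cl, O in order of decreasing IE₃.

The third ionization energy removes an electron from the +2 ion. For each element: P²⁺ still has 3 valence electrons; Cl²⁺ still has 5 valence electrons; O²⁺ still has 4 valence electrons.
All are still removing valence electrons, so compare the +2 ions as you would atoms: IE_3 generally rises across a period (higher Z_eff) and falls down a group (larger shell), subject to the usual subshell exceptions.
Valence configurations: P²⁺ [Ne]3s²3p¹, Cl²⁺ [Ne]3s²3p³, O²⁺ [He]2s²2p².
Tabulated IE_3 (kJ/mol): P 2914, Cl 3822, O 5300.
So the third ionization energies run P < Cl < O.

O > Cl > P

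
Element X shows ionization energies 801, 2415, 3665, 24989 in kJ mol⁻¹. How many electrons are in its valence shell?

3

Look for the largest jump between consecutive ionization energies: IE4/IE3 ≈ 6.8, far larger than any earlier ratio.
That jump marks the point where a core electron is being removed. So the atom has 3 valence electrons.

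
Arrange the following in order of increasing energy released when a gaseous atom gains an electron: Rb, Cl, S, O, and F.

EA tends to increase across a period and decrease down a group, though the pattern is less regular than for IE or radius.
Neither a single period nor a single group — weigh both effects.
O > Rb: relative to Rb, both the across-period and down-group shifts push O's electron affinity up.
S > O: this pair runs against the simple trend — see the exception note.
F > S: relative to S, both the across-period and down-group shifts push F's electron affinity up.
Cl > F: this pair runs against the simple trend — see the exception note.
Note the exception: S has a higher electron affinity than O, contrary to the simple trend — the compact 2p subshell of O repels the added electron more than S's larger 3p does.
Note the exception: Cl has a higher electron affinity than F, contrary to the simple trend — F's small 2p subshell makes the incoming electron feel strong e⁻–e⁻ repulsion, so Cl actually releases more energy on gaining an electron.
Approximate values (kJ/mol): O 141, F 328, S 200, Cl 349, Rb 47.
So from lowest to highest: Rb < O < S < F < Cl.

Rb, O, S, F, Cl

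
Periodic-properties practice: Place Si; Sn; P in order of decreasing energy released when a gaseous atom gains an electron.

Si is in period 3, group 14; P is in period 3, group 15; Sn is in period 5, group 14.
Electron affinity generally becomes more exothermic across a period toward the halogens and less exothermic down a group.
Here both period and group differ, so the two effects have to be weighed against each other.
Sn > P: this pair runs against the simple trend — see the exception note.
Si > Sn: Si sits above Sn in group 14, so the down-group effect alone puts Si higher.
Note the exception: Sn has a higher electron affinity than P, contrary to the simple trend — adding an electron to P's half-filled np³ subshell costs electron-pairing energy.
Note the exception: Si has a higher electron affinity than P, contrary to the simple trend — adding an electron to P's half-filled 3p³ is unfavourable, so Si (3p²) has the more exothermic EA.
For reference (kJ/mol): Si 134, P 72, Sn 107.
So from highest to lowest: Si > Sn > P.

Si > Sn > P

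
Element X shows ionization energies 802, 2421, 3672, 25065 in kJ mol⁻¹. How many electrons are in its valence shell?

3

Look for the largest jump between consecutive ionization energies: IE4/IE3 ≈ 6.8, far larger than any earlier ratio.
That jump marks the point where a core electron is being removed. So the atom has 3 valence electrons.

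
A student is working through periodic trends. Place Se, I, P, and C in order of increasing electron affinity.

C is in period 2, group 14; P is in period 3, group 15; Se is in period 4, group 16; I is in period 5, group 17.
Adding an electron releases more energy for atoms nearer the top right (short of the noble gases).
A diagonal step moves right (one effect) and down (the opposite effect) at once.
C > P: the two effects oppose for this pair; the down-group effect wins (122 vs 72 kJ/mol).
Se > C: the two effects oppose for this pair; the across-period effect wins (195 vs 122 kJ/mol).
I > Se: period and group pull opposite ways; the across-period shift dominates (295 vs 195 kJ/mol).
For reference (kJ/mol): C 122, P 72, Se 195, I 295.
So from lowest to highest: P < C < Se < I.

P, C, Se, I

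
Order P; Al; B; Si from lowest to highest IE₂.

Si, Al, P, B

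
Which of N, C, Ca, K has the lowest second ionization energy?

IE_2 is the cost of taking one more electron from the +1 cation: N⁺ still has 4 valence electrons; C⁺ still has 3 valence electrons; Ca⁺ still has 1 valence electron; K⁺ is the bare [Ar] core.
Pulling an electron out of a noble-gas core costs far more than removing a remaining valence electron, so K sits at the high end of IE_2.
Valence configurations: N⁺ [He]2s²2p², C⁺ [He]2s²2p¹, Ca⁺ [Ar]4s¹.
Approximate IE_2 values (kJ/mol): N 2856, C 2353, Ca 1145, K 3052.
Overall IE_2 order: Ca < C < N < K.

Ca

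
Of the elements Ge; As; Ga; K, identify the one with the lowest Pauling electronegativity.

K

K is in period 4, group 1; Ga is in period 4, group 13; Ge is in period 4, group 14; As is in period 4, group 15.
Electronegativity increases across a period and decreases down a group, tracking effective nuclear charge and atomic size.
All lie in period 4, so electronegativity increases left to right.
The lowest Pauling electronegativity among these belongs to K.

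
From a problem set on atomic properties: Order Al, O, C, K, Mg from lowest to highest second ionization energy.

IE_2 is the cost of taking one more electron from the +1 cation: Al⁺ still has 2 valence electrons; O⁺ still has 5 valence electrons; C⁺ still has 3 valence electrons; K⁺ is the bare [Ar] core; Mg⁺ still has 1 valence electron.
Usually core removal costs more than valence removal, but here the competition is close: a tightly held n=2 valence electron can cost more to remove than an n=3 core electron, so the actual values have to decide it.
Valence configurations: Al⁺ [Ne]3s², O⁺ [He]2s²2p³, C⁺ [He]2s²2p¹, Mg⁺ [Ne]3s¹.
The numbers (kJ/mol): Al 1817, O 3388, C 2353, K 3052, Mg 1451.
So the second ionization energies run Mg < Al < C < K < O.

Mg < Al < C < K < O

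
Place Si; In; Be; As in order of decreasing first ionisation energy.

Be is in period 2, group 2; Si is in period 3, group 14; As is in period 4, group 15; In is in period 5, group 13.
Across a period the outer electron is held more tightly (higher IE₁); down a group it sits in a higher shell, more shielded, and comes off more easily.
Neither a single period nor a single group — weigh both effects.
Si > In: relative to In, both the across-period and down-group shifts push Si's first ionization energy up.
Be > Si: period and group pull opposite ways; the down-group shift dominates (900 vs 786 kJ/mol).
As > Be: the two effects oppose for this pair; the across-period effect wins (947 vs 900 kJ/mol).
Approximate values (kJ/mol): Be 900, Si 786, As 947, In 558.
So from highest to lowest: As > Be > Si > In.

As, Be, Si, In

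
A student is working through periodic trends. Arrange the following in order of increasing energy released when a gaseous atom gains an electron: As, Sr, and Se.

As is in period 4, group 15; Se is in period 4, group 16; Sr is in period 5, group 2.
Atoms with high Z_eff and room in the valence shell (especially the halogens) have the most exothermic electron affinities.
These span different periods and groups, so the two trends combine.
As > Sr: both effects reinforce here, so As is clearly the higher of the two.
Se > As: both are in period 4; the period trend gives Se the larger value.
Tabulated electron affinity (kJ/mol): As 78, Se 195, Sr 5.
So from lowest to highest: Sr < As < Se.

Sr < As < Se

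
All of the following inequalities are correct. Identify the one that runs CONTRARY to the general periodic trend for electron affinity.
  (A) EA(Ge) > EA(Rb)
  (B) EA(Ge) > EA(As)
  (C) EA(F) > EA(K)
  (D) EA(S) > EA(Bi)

(B)

The general trend: electron affinity increases across a period and decreases down a group.
(A) Ge (period 4, group 14) vs Rb (period 5, group 1): the stated order agrees with the simple trend.
(B) Ge (period 4, group 14) vs As (period 4, group 15): the stated order contradicts the simple trend.
(C) F (period 2, group 17) vs K (period 4, group 1): the stated order agrees with the simple trend.
(D) S (period 3, group 16) vs Bi (period 6, group 15): the stated order agrees with the simple trend.
The exception is (B): adding an electron to As's half-filled 4p³ is unfavourable, so Ge (4p²) has the more exothermic EA.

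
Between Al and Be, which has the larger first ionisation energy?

Be

Be is in period 2, group 2; Al is in period 3, group 13.
First ionization energy rises across a period (greater Z_eff holds electrons more tightly) and falls down a group (valence electrons are farther from the nucleus).
These sit on a diagonal, where the across-period and down-group effects partly cancel.
Be > Al: the two effects oppose for this pair; the down-group effect wins (900 vs 578 kJ/mol).
Approximate values (kJ/mol): Be 900, Al 578.
So Be has the larger first ionisation energy (Be > Al).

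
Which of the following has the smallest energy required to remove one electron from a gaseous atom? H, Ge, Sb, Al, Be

Al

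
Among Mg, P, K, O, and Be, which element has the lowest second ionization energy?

After 1 electron has been removed, what remains? Mg⁺ still has 1 valence electron; P⁺ still has 4 valence electrons; K⁺ is the bare [Ar] core; O⁺ still has 5 valence electrons; Be⁺ still has 1 valence electron.
Usually core removal costs more than valence removal, but here the competition is close: a tightly held n=2 valence electron can cost more to remove than an n=3 core electron, so the actual values have to decide it.
Valence configurations: Mg⁺ [Ne]3s¹, P⁺ [Ne]3s²3p², O⁺ [He]2s²2p³, Be⁺ [He]2s¹.
Tabulated IE_2 (kJ/mol): Mg 1451, P 1907, K 3052, O 3388, Be 1757.
So the second ionization energies run Mg < Be < P < K < O.

Mg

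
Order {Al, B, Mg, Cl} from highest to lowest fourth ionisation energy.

B > Al > Mg > Cl

Consider each +3 ion: Al³⁺ is the bare [Ne] core; B³⁺ is the bare [He] core; Mg³⁺ is already 1 electron into the core; Cl³⁺ still has 4 valence electrons.
Breaking into a closed-shell core is much more expensive than removing a leftover valence electron — Mg, Al and B have the largest IE_4 here.
The numbers (kJ/mol): Al 11577, B 25026, Mg 10543, Cl 5159.
Putting it together, IE_4: Cl < Mg < Al < B.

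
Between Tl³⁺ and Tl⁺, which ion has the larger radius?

Tl⁺

Both ions have Z = 81 protons, but Tl³⁺ has lost more electrons, so its remaining electrons feel a larger effective nuclear charge per electron and are pulled in more tightly.
Higher positive charge → smaller ion, so Tl⁺ > Tl³⁺.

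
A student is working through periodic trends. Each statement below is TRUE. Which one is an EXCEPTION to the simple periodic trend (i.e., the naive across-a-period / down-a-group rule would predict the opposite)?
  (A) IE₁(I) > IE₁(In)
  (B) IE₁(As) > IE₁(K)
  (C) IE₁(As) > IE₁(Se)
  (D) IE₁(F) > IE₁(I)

The general trend: first ionization energy increases across a period and decreases down a group.
(A) I (period 5, group 17) vs In (period 5, group 13): the stated order agrees with the simple trend.
(B) As (period 4, group 15) vs K (period 4, group 1): the stated order agrees with the simple trend.
(C) As (period 4, group 15) vs Se (period 4, group 16): the stated order contradicts the simple trend.
(D) F (period 2, group 17) vs I (period 5, group 17): the stated order agrees with the simple trend.
The exception is (C): Se (4p⁴) ionizes more easily than half-filled As (4p³).

(C)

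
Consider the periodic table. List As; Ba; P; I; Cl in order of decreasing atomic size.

P is in period 3, group 15; Cl is in period 3, group 17; As is in period 4, group 15; I is in period 5, group 17; Ba is in period 6, group 2.
Across a period the added protons contract the valence shell; down a group each new principal shell makes the atom larger.
Here both period and group differ, so the two effects have to be weighed against each other.
P > Cl: P lies to the left of Cl in period 3, so the across-period effect alone puts P larger.
As > P: As sits below P in group 15, so the down-group effect alone puts As larger.
I > As: period and group pull opposite ways; the down-group shift dominates (133 vs 121 pm).
Ba > I: both effects reinforce here, so Ba is clearly the larger of the two.
Approximate values (pm): P 111, Cl 99, As 121, I 133, Ba 196.
So from largest to smallest: Ba > I > As > P > Cl.

Ba > I > As > P > Cl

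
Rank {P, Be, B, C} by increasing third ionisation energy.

P < B < C < Be

Consider each +2 ion: P²⁺ still has 3 valence electrons; Be²⁺ is the bare [He] core; B²⁺ still has 1 valence electron; C²⁺ still has 2 valence electrons.
Breaking into a closed-shell core is much more expensive than removing a leftover valence electron — Be has the largest IE_3 here.
Valence configurations: P²⁺ [Ne]3s²3p¹, B²⁺ [He]2s¹, C²⁺ [He]2s².
Tabulated IE_3 (kJ/mol): P 2914, Be 14849, B 3660, C 4620.
Putting it together, IE_3: P < B < C < Be.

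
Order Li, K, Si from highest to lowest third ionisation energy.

Li, K, Si

IE_3 is the cost of taking one more electron from the +2 cation: Li²⁺ is already 1 electron into the core; K²⁺ is already 1 electron into the core; Si²⁺ still has 2 valence electrons.
Core electrons are held far more tightly than valence electrons, so K and Li top the IE_3 order.
Tabulated IE_3 (kJ/mol): Li 11815, K 4420, Si 3232.
Overall IE_3 order: Si < K < Li.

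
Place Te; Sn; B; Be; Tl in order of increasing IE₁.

Tl < Sn < B < Te < Be

Be is in period 2, group 2; B is in period 2, group 13; Sn is in period 5, group 14; Te is in period 5, group 16; Tl is in period 6, group 13.
IE₁ increases left→right with effective nuclear charge and decreases top→bottom as the valence shell moves farther out.
These span different periods and groups, so the two trends combine.
Sn > Tl: relative to Tl, both the across-period and down-group shifts push Sn's first ionization energy up.
B > Sn: period and group pull opposite ways; the down-group shift dominates (801 vs 709 kJ/mol).
Te > B: period and group pull opposite ways; the across-period shift dominates (869 vs 801 kJ/mol).
Be > Te: the two effects oppose for this pair; the down-group effect wins (900 vs 869 kJ/mol).
Note the exception: Be has a higher first ionization energy than B, contrary to the simple trend — removing B's lone 2p electron is easier than breaking Be's filled 2s².
For reference (kJ/mol): Be 900, B 801, Sn 709, Te 869, Tl 589.
So from lowest to highest: Tl < Sn < B < Te < Be.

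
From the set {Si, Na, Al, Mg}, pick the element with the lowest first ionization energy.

Na

IE₁ increases left→right with effective nuclear charge and decreases top→bottom as the valence shell moves farther out.
All lie in period 3; the across-period trend (first ionization energy increases left to right) applies, with the exception below.
Note the exception: Mg has a higher first ionization energy than Al, contrary to the simple trend — Al's single 3p electron is easier to remove than one from Mg's filled 3s².
Tabulated first ionization energy (kJ/mol): Na 496, Mg 738, Al 578, Si 786.
The lowest first ionization energy among these belongs to Na.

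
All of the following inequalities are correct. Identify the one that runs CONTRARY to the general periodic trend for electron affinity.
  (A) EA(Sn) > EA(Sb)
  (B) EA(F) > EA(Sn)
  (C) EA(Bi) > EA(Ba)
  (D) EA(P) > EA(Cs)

(A)

The general trend: electron affinity increases across a period and decreases down a group.
(A) Sn (period 5, group 14) vs Sb (period 5, group 15): the stated order contradicts the simple trend.
(B) F (period 2, group 17) vs Sn (period 5, group 14): the stated order agrees with the simple trend.
(C) Bi (period 6, group 15) vs Ba (period 6, group 2): the stated order agrees with the simple trend.
(D) P (period 3, group 15) vs Cs (period 6, group 1): the stated order agrees with the simple trend.
The exception is (A): adding an electron to Sb's half-filled 5p³ is unfavourable, so Sn has the more exothermic EA.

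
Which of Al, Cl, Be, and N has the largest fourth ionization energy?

IE_4 is the cost of taking one more electron from the +3 cation: Al³⁺ is the bare [Ne] core; Cl³⁺ still has 4 valence electrons; Be³⁺ is already 1 electron into the core; N³⁺ still has 2 valence electrons.
Pulling an electron out of a noble-gas core costs far more than removing a remaining valence electron, so Al and Be sit at the high end of IE_4.
Valence configurations: Cl³⁺ [Ne]3s²3p², N³⁺ [He]2s².
Approximate IE_4 values (kJ/mol): Al 11577, Cl 5159, Be 21007, N 7475.
Hence IE_4: Cl < N < Al < Be.

Be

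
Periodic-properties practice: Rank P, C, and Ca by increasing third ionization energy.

P, C, Ca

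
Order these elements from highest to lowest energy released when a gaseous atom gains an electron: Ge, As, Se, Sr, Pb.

Se > Ge > As > Pb > Sr

Ge is in period 4, group 14; As is in period 4, group 15; Se is in period 4, group 16; Sr is in period 5, group 2; Pb is in period 6, group 14.
Atoms with high Z_eff and room in the valence shell (especially the halogens) have the most exothermic electron affinities.
Neither a single period nor a single group — weigh both effects.
Pb > Sr: the two effects oppose for this pair; the across-period effect wins (35 vs 5 kJ/mol).
As > Pb: both effects reinforce here, so As is clearly the higher of the two.
Ge > As: this pair runs against the simple trend — see the exception note.
Se > Ge: both are in period 4; the period trend gives Se the larger value.
Note the exception: Ge has a higher electron affinity than As, contrary to the simple trend — adding an electron to As's half-filled 4p³ is unfavourable, so Ge (4p²) has the more exothermic EA.
For reference (kJ/mol): Ge 119, As 78, Se 195, Sr 5, Pb 35.
So from highest to lowest: Se > Ge > As > Pb > Sr.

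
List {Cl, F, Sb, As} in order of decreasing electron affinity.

Cl > F > Sb > As

F is in period 2, group 17; Cl is in period 3, group 17; As is in period 4, group 15; Sb is in period 5, group 15.
Atoms with high Z_eff and room in the valence shell (especially the halogens) have the most exothermic electron affinities.
These span different periods and groups, so the two trends combine.
Sb > As: this pair runs against the simple trend — see the exception note.
F > Sb: both effects reinforce here, so F is clearly the higher of the two.
Cl > F: this pair runs against the simple trend — see the exception note.
Note the exception: Sb has a higher electron affinity than As, contrary to the simple trend — both are half-filled np³, but the pairing/repulsion penalty for the added electron shrinks as the p orbitals become larger and more diffuse down the group, and for Sb that outweighs the weaker nuclear attraction.
Note the exception: Cl has a higher electron affinity than F, contrary to the simple trend — F's small 2p subshell makes the incoming electron feel strong e⁻–e⁻ repulsion, so Cl actually releases more energy on gaining an electron.
For reference (kJ/mol): F 328, Cl 349, As 78, Sb 103.
So from highest to lowest: Cl > F > Sb > As.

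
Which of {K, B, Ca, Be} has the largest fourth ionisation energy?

Consider each +3 ion: K³⁺ is already 2 electrons into the core; B³⁺ is the bare [He] core; Ca³⁺ is already 1 electron into the core; Be³⁺ is already 1 electron into the core.
All of these are removing an electron from a noble-gas core or deeper; the smaller core (lower principal quantum number) is held far more tightly, and within a period the higher nuclear charge binds the same core more tightly.
Tabulated IE_4 (kJ/mol): K 5877, B 25026, Ca 6491, Be 21007.
Hence IE_4: K < Ca < Be < B.

B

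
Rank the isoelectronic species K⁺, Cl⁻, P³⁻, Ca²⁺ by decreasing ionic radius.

All of these have 18 electrons, so size is governed by nuclear charge alone: the more protons, the stronger the pull on the same electron cloud, and the smaller the ion.
Nuclear charges: Ca²⁺ (Z=20), K⁺ (Z=19), Cl⁻ (Z=17), P³⁻ (Z=15).
Largest to smallest: P³⁻ > Cl⁻ > K⁺ > Ca²⁺.

P³⁻, Cl⁻, K⁺, Ca²⁺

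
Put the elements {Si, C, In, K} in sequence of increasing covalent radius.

C < Si < In < K

Atomic radius shrinks across a period as nuclear charge pulls the same shell inward, and grows down a group as new shells are added.
These span different periods and groups, so the two trends combine.
Si > C: Si sits below C in group 14, so the down-group effect alone puts Si larger.
In > Si: both effects reinforce here, so In is clearly the larger of the two.
K > In: the two effects oppose for this pair; the across-period effect wins (196 vs 142 pm).
Approximate values (pm): C 75, Si 116, K 196, In 142.
So from smallest to largest: C < Si < In < K.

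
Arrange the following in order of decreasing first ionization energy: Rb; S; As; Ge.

S is in period 3, group 16; Ge is in period 4, group 14; As is in period 4, group 15; Rb is in period 5, group 1.
IE₁ increases left→right with effective nuclear charge and decreases top→bottom as the valence shell moves farther out.
Here both period and group differ, so the two effects have to be weighed against each other.
Ge > Rb: both effects reinforce here, so Ge is clearly the higher of the two.
As > Ge: As lies to the right of Ge in period 4, so the across-period effect alone puts As higher.
S > As: both effects reinforce here, so S is clearly the higher of the two.
For reference (kJ/mol): S 1000, Ge 762, As 947, Rb 403.
So from highest to lowest: S > As > Ge > Rb.

S > As > Ge > Rb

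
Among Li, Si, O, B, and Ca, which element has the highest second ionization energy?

Li

IE_2 is the cost of taking one more electron from the +1 cation: Li⁺ is the bare [He] core; Si⁺ still has 3 valence electrons; O⁺ still has 5 valence electrons; B⁺ still has 2 valence electrons; Ca⁺ still has 1 valence electron.
Pulling an electron out of a noble-gas core costs far more than removing a remaining valence electron, so Li sits at the high end of IE_2.
Valence configurations: Si⁺ [Ne]3s²3p¹, O⁺ [He]2s²2p³, B⁺ [He]2s², Ca⁺ [Ar]4s¹.
Approximate IE_2 values (kJ/mol): Li 7298, Si 1577, O 3388, B 2427, Ca 1145.
Putting it together, IE_2: Ca < Si < B < O < Li.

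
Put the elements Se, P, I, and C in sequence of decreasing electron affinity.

I > Se > C > P

EA tends to increase across a period and decrease down a group, though the pattern is less regular than for IE or radius.
A diagonal step moves right (one effect) and down (the opposite effect) at once.
C > P: the two effects oppose for this pair; the down-group effect wins (122 vs 72 kJ/mol).
Se > C: the two effects oppose for this pair; the across-period effect wins (195 vs 122 kJ/mol).
I > Se: period and group pull opposite ways; the across-period shift dominates (295 vs 195 kJ/mol).
For reference (kJ/mol): C 122, P 72, Se 195, I 295.
So from highest to lowest: I > Se > C > P.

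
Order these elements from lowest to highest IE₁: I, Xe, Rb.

Removing the outermost electron gets harder across a period and easier down a group.
All lie in period 5, so first ionization energy increases left to right.
So from lowest to highest: Rb < I < Xe.

Rb, I, Xe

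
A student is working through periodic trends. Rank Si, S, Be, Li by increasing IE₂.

Si < Be < S < Li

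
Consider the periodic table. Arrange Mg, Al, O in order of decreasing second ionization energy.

O > Al > Mg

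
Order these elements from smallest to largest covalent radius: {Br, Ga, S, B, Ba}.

B is in period 2, group 13; S is in period 3, group 16; Ga is in period 4, group 13; Br is in period 4, group 17; Ba is in period 6, group 2.
Across a period the added protons contract the valence shell; down a group each new principal shell makes the atom larger.
Here both period and group differ, so the two effects have to be weighed against each other.
S > B: the two effects oppose for this pair; the down-group effect wins (103 vs 85 pm).
Br > S: period and group pull opposite ways; the down-group shift dominates (114 vs 103 pm).
Ga > Br: both are in period 4; the period trend gives Ga the larger value.
Ba > Ga: both effects reinforce here, so Ba is clearly the larger of the two.
Approximate values (pm): B 85, S 103, Ga 124, Br 114, Ba 196.
So from smallest to largest: B < S < Br < Ga < Ba.

B < S < Br < Ga < Ba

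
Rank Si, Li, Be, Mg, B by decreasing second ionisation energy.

IE_2 is the cost of taking one more electron from the +1 cation: Si⁺ still has 3 valence electrons; Li⁺ is the bare [He] core; Be⁺ still has 1 valence electron; Mg⁺ still has 1 valence electron; B⁺ still has 2 valence electrons.
Core electrons are held far more tightly than valence electrons, so Li tops the IE_2 order.
Valence configurations: Si⁺ [Ne]3s²3p¹, Be⁺ [He]2s¹, Mg⁺ [Ne]3s¹, B⁺ [He]2s².
Approximate IE_2 values (kJ/mol): Si 1577, Li 7298, Be 1757, Mg 1451, B 2427.
Putting it together, IE_2: Mg < Si < Be < B < Li.

Li > B > Be > Si > Mg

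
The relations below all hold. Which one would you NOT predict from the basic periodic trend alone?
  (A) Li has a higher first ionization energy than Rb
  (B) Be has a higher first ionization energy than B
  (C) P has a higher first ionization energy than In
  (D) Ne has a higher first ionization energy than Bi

The general trend: first ionization energy increases across a period and decreases down a group.
(A) Li (period 2, group 1) vs Rb (period 5, group 1): the stated order agrees with the simple trend.
(B) Be (period 2, group 2) vs B (period 2, group 13): the stated order contradicts the simple trend.
(C) P (period 3, group 15) vs In (period 5, group 13): the stated order agrees with the simple trend.
(D) Ne (period 2, group 18) vs Bi (period 6, group 15): the stated order agrees with the simple trend.
The exception is (B): removing B's lone 2p electron is easier than breaking Be's filled 2s².

(B)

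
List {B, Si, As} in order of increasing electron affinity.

B < As < Si

Adding an electron releases more energy for atoms nearer the top right (short of the noble gases).
A diagonal step moves right (one effect) and down (the opposite effect) at once.
As > B: period and group pull opposite ways; the across-period shift dominates (78 vs 27 kJ/mol).
Si > As: the two effects oppose for this pair; the down-group effect wins (134 vs 78 kJ/mol).
For reference (kJ/mol): B 27, Si 134, As 78.
So from lowest to highest: B < As < Si.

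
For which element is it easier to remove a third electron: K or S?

IE_3 is the cost of taking one more electron from the +2 cation: K²⁺ is already 1 electron into the core; S²⁺ still has 4 valence electrons.
Breaking into a closed-shell core is much more expensive than removing a leftover valence electron — K has the largest IE_3 here.
The numbers (kJ/mol): K 4420, S 3357.
Overall IE_3 order: S < K.

S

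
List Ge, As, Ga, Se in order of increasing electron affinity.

Ga < As < Ge < Se

Ga is in period 4, group 13; Ge is in period 4, group 14; As is in period 4, group 15; Se is in period 4, group 16.
EA tends to increase across a period and decrease down a group, though the pattern is less regular than for IE or radius.
All lie in period 4; the across-period trend (electron affinity increases left to right) applies, with the exception below.
Note the exception: Ge has a higher electron affinity than As, contrary to the simple trend — adding an electron to As's half-filled 4p³ is unfavourable, so Ge (4p²) has the more exothermic EA.
For reference (kJ/mol): Ga 29, Ge 119, As 78, Se 195.
So from lowest to highest: Ga < As < Ge < Se.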